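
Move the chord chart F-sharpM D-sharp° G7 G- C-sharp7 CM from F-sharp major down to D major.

DM B° Eb7 Eb- A7 AbM

F-sharp major down to D major is a major third; each chord root moves by that interval while the quality stays the same.
F-sharpM: root F-sharp down a major third → D, giving DM.
D-sharp°: root D-sharp down a major third → B, giving B°.
G7: root G down a major third → Eb, giving Eb7.
G-: root G down a major third → Eb, giving Eb-.
C-sharp7: root C-sharp down a major third → A, giving A7.
CM: root C down a major third → Ab, giving AbM.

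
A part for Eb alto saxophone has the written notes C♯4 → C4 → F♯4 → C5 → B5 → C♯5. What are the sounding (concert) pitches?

The Eb alto saxophone sounds a major sixth below written, so transpose each written note down a major sixth.
C#4 -> E3
C4 -> Eb3
F#4 -> A3
C5 -> Eb4
B5 -> D5
C#5 -> E4

E3 Eb3 A3 Eb4 D5 E4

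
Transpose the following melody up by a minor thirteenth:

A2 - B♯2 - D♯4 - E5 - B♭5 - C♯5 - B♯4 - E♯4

F4 G#4 B5 C7 Gb7 A6 G#6 C#6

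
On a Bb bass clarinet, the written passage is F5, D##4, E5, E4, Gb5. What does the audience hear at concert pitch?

Eb4 C##3 D4 D3 Fb4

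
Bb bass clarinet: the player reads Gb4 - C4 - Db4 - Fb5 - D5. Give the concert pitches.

The Bb bass clarinet sounds a major ninth below written, so transpose each written note down a major ninth.
Gb4 -> Fb3
C4 -> Bb2
Db4 -> Cb3
Fb5 -> Ebb4
D5 -> C4

Fb3 Bb2 Cb3 Ebb4 C4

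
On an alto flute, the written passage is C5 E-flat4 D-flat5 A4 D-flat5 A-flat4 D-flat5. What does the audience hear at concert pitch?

Written C4 on the alto flute sounds as G3, a perfect fourth lower; apply that shift to every note.
C5 gives G4
Eb4 gives Bb3
Db5 gives Ab4
A4 gives E4
Db5 gives Ab4
Ab4 gives Eb4
Db5 gives Ab4

G4 Bb3 Ab4 E4 Ab4 Eb4 Ab4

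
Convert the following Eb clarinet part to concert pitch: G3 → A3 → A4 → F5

The Eb clarinet sounds a minor third above written, so transpose each written note up a minor third.
G3 becomes Bb3
A3 becomes C4
A4 becomes C5
F5 becomes Ab5

Bb3 C4 C5 Ab5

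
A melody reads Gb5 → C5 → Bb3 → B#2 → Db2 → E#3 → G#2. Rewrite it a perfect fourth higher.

Cb6 F5 Eb4 E#3 Gb2 A#3 C#3

Gb5 up a perfect fourth is Cb6.
A perfect fourth up from C5 gives F5.
Bb3 up a perfect fourth is Eb4.
B#2: a fourth up reaches E, and 5 semitones makes it E#3.
Db2: a fourth up reaches G, and 5 semitones makes it Gb2.
E#3: a fourth up reaches A, and 5 semitones makes it A#3.
G#2: a fourth up reaches C, and 5 semitones makes it C#3.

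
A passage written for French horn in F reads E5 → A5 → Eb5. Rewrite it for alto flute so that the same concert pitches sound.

D5 G5 Db5

First find concert pitch: the French horn in F sounds a perfect fifth below written, so E5 A5 Eb5 sounds A4 D5 Ab4.
Then write for alto flute: it sounds a perfect fourth below written, so the part must be a perfect fourth above concert.
A4 → D5
D5 → G5
Ab4 → Db5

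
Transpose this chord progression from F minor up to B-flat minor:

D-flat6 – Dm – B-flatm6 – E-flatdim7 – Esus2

Gb6 Gm Ebm6 Abdim7 Asus2

F minor up to B-flat minor is a perfect fourth; each chord root moves by that interval while the quality stays the same.
D-flat6: root D-flat up a perfect fourth → Gb, giving Gb6.
Dm: root D up a perfect fourth → G, giving Gm.
B-flatm6: root B-flat up a perfect fourth → Eb, giving Ebm6.
E-flatdim7: root E-flat up a perfect fourth → Ab, giving Abdim7.
Esus2: root E up a perfect fourth → A, giving Asus2.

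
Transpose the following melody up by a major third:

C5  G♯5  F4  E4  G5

C5 to E5
G#5 to B#5
F4 to A4
E4 to G#4
G5 to B5

E5 B#5 A4 G#4 B5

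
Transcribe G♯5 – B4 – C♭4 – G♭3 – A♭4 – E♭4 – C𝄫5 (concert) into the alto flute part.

Written C4 sounds as G3 on the alto flute, so concert pitches are written a perfect fourth up.
G#5 gives C#6
B4 gives E5
Cb4 gives Fb4
Gb3 gives Cb4
Ab4 gives Db5
Eb4 gives Ab4
Cbb5 gives Fbb5

C#6 E5 Fb4 Cb4 Db5 Ab4 Fbb5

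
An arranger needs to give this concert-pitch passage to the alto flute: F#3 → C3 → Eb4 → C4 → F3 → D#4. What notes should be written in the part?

Written C4 sounds as G3 on the alto flute, so concert pitches are written a perfect fourth up.
F#3 to B3
C3 to F3
Eb4 to Ab4
C4 to F4
F3 to Bb3
D#4 to G#4

B3 F3 Ab4 F4 Bb3 G#4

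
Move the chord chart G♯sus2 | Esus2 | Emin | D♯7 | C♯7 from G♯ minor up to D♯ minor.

G♯ minor up to D♯ minor is a perfect fifth; each chord root moves by that interval while the quality stays the same.
G♯sus2: root G♯ up a perfect fifth → D#, giving D#sus2.
Esus2: root E up a perfect fifth → B, giving Bsus2.
Emin: root E up a perfect fifth → B, giving Bmin.
D♯7: root D♯ up a perfect fifth → A#, giving A#7.
C♯7: root C♯ up a perfect fifth → G#, giving G#7.

D#sus2 Bsus2 Bmin A#7 G#7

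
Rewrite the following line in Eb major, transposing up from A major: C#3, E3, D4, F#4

G3 Bb3 Ab4 C5

A major to Eb major up is a diminished fifth, so every note moves up by that interval.
C#3 becomes G3
E3 becomes Bb3
D4 becomes Ab4
F#4 becomes C5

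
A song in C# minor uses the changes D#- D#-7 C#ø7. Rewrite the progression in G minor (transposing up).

C# minor up to G minor is a diminished fifth; each chord root moves by that interval while the quality stays the same.
D#-: root D# up a diminished fifth → A, giving A-.
D#-7: root D# up a diminished fifth → A, giving A-7.
C#ø7: root C# up a diminished fifth → G, giving Gø7.

A- A-7 Gø7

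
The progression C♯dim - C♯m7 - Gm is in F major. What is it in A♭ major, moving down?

F major down to A♭ major is a major sixth; each chord root moves by that interval while the quality stays the same.
C♯dim: root C♯ down a major sixth → E, giving Edim.
C♯m7: root C♯ down a major sixth → E, giving Em7.
Gm: root G down a major sixth → Bb, giving Bbm.

Edim Em7 Bbm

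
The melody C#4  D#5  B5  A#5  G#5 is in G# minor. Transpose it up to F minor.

G# minor to F minor up is a diminished seventh, so every note moves up by that interval.
C#4 gives Bb4
D#5 gives C6
B5 gives Ab6
A#5 gives G6
G#5 gives F6

Bb4 C6 Ab6 G6 F6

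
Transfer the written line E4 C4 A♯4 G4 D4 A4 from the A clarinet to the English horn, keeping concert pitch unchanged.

G#4 E4 C##5 B4 F#4 C#5

First find concert pitch: the A clarinet sounds a minor third below written, so E4 C4 A♯4 G4 D4 A4 sounds C#4 A3 F##4 E4 B3 F#4.
Then write for English horn: it sounds a perfect fifth below written, so the part must be a perfect fifth above concert.
C#4 → G#4
A3 → E4
F##4 → C##5
E4 → B4
B3 → F#4
F#4 → C#5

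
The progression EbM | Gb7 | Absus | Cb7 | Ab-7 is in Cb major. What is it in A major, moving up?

C#M E7 F#sus A7 F#-7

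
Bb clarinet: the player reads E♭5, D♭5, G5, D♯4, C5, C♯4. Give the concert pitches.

Db5 Cb5 F5 C#4 Bb4 B3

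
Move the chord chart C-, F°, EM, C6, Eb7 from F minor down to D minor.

A- D° C#M A6 C7

F minor down to D minor is a minor third; each chord root moves by that interval while the quality stays the same.
C-: root C down a minor third → A, giving A-.
F°: root F down a minor third → D, giving D°.
EM: root E down a minor third → C#, giving C#M.
C6: root C down a minor third → A, giving A6.
Eb7: root Eb down a minor third → C, giving C7.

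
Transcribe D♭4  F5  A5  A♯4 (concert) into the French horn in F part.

The French horn in F sounds a perfect fifth below written, so the written part must be a perfect fifth above concert — transpose each note up.
Db4 gives Ab4
F5 gives C6
A5 gives E6
A#4 gives E#5

Ab4 C6 E6 E#5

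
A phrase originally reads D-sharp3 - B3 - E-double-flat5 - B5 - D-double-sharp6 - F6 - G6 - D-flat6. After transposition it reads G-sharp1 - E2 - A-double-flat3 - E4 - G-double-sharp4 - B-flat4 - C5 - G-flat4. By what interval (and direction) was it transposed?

Take the first pair: D#3 → G#1. D to G spans 12 letter names, so the interval is some kind of twelfth.
G#1 to D#3 is 19 semitones, which makes it a perfect twelfth; the second version is lower, so the direction is down.
Checking another pair — Db6 → Gb4 — gives the same interval.

down a perfect twelfth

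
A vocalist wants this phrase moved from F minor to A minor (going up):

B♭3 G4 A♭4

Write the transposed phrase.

D4 B4 C5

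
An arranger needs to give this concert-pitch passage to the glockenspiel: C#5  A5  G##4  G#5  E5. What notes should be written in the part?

C#3 A3 G##2 G#3 E3

The glockenspiel sounds a perfect fifteenth above written, so the written part must be a perfect fifteenth below concert — transpose each note down.
C#5 becomes C#3
A5 becomes A3
G##4 becomes G##2
G#5 becomes G#3
E5 becomes E3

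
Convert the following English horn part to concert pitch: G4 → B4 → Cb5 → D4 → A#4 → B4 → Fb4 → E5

C4 E4 Fb4 G3 D#4 E4 Bbb3 A4

The English horn sounds a perfect fifth below written, so transpose each written note down a perfect fifth.
G4 becomes C4
B4 becomes E4
Cb5 becomes Fb4
D4 becomes G3
A#4 becomes D#4
B4 becomes E4
Fb4 becomes Bbb3
E5 becomes A4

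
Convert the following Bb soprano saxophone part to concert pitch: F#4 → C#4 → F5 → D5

E4 B3 Eb5 C5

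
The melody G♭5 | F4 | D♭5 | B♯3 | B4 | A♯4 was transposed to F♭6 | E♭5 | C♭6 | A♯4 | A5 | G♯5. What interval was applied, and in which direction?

Take the first pair: Gb5 → Fb6. G to F spans 7 letter names, so the interval is some kind of seventh.
Gb5 to Fb6 is 10 semitones, which makes it a minor seventh; the second version is higher, so the direction is up.
Checking another pair — A#4 → G#5 — gives the same interval.

up a minor seventh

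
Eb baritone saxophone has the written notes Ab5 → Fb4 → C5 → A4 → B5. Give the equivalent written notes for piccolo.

Cb3 Abb1 Eb2 C2 D3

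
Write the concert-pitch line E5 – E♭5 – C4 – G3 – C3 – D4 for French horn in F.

B5 Bb5 G4 D4 G3 A4

Written C4 sounds as F3 on the French horn in F, so concert pitches are written a perfect fifth up.
E5 -> B5
Eb5 -> Bb5
C4 -> G4
G3 -> D4
C3 -> G3
D4 -> A4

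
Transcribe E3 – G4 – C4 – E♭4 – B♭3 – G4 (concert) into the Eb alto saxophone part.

The Eb alto saxophone sounds a major sixth below written, so the written part must be a major sixth above concert — transpose each note up.
E3 gives C#4
G4 gives E5
C4 gives A4
Eb4 gives C5
Bb3 gives G4
G4 gives E5

C#4 E5 A4 C5 G4 E5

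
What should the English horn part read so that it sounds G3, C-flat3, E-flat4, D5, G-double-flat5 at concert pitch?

Written C4 sounds as F3 on the English horn, so concert pitches are written a perfect fifth up.
G3 becomes D4
Cb3 becomes Gb3
Eb4 becomes Bb4
D5 becomes A5
Gbb5 becomes Dbb6

D4 Gb3 Bb4 A5 Dbb6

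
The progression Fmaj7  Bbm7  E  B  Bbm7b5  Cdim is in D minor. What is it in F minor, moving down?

D minor down to F minor is a major sixth; each chord root moves by that interval while the quality stays the same.
Fmaj7: root F down a major sixth → Ab, giving Abmaj7.
Bbm7: root Bb down a major sixth → Db, giving Dbm7.
E: root E down a major sixth → G, giving G.
B: root B down a major sixth → D, giving D.
Bbm7b5: root Bb down a major sixth → Db, giving Dbm7b5.
Cdim: root C down a major sixth → Eb, giving Ebdim.

Abmaj7 Dbm7 G D Dbm7b5 Ebdim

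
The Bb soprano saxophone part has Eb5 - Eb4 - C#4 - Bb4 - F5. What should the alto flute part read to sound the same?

Gb5 Gb4 E4 Db5 Ab5

First find concert pitch: the Bb soprano saxophone sounds a major second below written, so Eb5 Eb4 C#4 Bb4 F5 sounds Db5 Db4 B3 Ab4 Eb5.
Then write for alto flute: it sounds a perfect fourth below written, so the part must be a perfect fourth above concert.
Db5 → Gb5
Db4 → Gb4
B3 → E4
Ab4 → Db5
Eb5 → Ab5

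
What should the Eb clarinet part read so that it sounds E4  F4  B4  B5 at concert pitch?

Written C4 sounds as Eb4 on the Eb clarinet, so concert pitches are written a minor third down.
E4 gives C#4
F4 gives D4
B4 gives G#4
B5 gives G#5

C#4 D4 G#4 G#5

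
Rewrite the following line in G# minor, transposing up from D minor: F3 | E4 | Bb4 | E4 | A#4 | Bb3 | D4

From D up to G# is an augmented fourth; apply that to each pitch.
F3 → B3
E4 → A#4
Bb4 → E5
E4 → A#4
A#4 → D##5
Bb3 → E4
D4 → G#4

B3 A#4 E5 A#4 D##5 E4 G#4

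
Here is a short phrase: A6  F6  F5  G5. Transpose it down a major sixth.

C6 Ab5 Ab4 Bb4

A6 gives C6
F6 gives Ab5
F5 gives Ab4
G5 gives Bb4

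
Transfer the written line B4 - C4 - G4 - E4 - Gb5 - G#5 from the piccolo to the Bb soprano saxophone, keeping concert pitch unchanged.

First find concert pitch: the piccolo sounds a perfect octave above written, so B4 C4 G4 E4 Gb5 G#5 sounds B5 C5 G5 E5 Gb6 G#6.
Then write for Bb soprano saxophone: it sounds a major second below written, so the part must be a major second above concert.
B5 → C#6
C5 → D5
G5 → A5
E5 → F#5
Gb6 → Ab6
G#6 → A#6

C#6 D5 A5 F#5 Ab6 A#6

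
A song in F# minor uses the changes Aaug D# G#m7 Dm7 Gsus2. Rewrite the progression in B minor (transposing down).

Daug G# C#m7 Gm7 Csus2

F# minor down to B minor is a perfect fifth; each chord root moves by that interval while the quality stays the same.
Aaug: root A down a perfect fifth → D, giving Daug.
D#: root D# down a perfect fifth → G#, giving G#.
G#m7: root G# down a perfect fifth → C#, giving C#m7.
Dm7: root D down a perfect fifth → G, giving Gm7.
Gsus2: root G down a perfect fifth → C, giving Csus2.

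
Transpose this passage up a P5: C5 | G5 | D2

G5 D6 A2

C5 to G5
G5 to D6
D2 to A2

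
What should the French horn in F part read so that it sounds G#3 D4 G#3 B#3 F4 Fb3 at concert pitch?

The French horn in F sounds a perfect fifth below written, so the written part must be a perfect fifth above concert — transpose each note up.
G#3 -> D#4
D4 -> A4
G#3 -> D#4
B#3 -> F##4
F4 -> C5
Fb3 -> Cb4

D#4 A4 D#4 F##4 C5 Cb4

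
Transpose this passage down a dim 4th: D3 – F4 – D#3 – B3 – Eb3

D3 → A#2
F4 → C#4
D#3 → A##2
B3 → F##3
Eb3 → B2

A#2 C#4 A##2 F##3 B2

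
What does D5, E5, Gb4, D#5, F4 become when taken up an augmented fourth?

D5 → G#5
E5 → A#5
Gb4 → C5
D#5 → G##5
F4 → B4

G#5 A#5 C5 G##5 B4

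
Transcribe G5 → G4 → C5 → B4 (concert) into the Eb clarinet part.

E5 E4 A4 G#4

Written C4 sounds as Eb4 on the Eb clarinet, so concert pitches are written a minor third down.
G5 to E5
G4 to E4
C5 to A4
B4 to G#4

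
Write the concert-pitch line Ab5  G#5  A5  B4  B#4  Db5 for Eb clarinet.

Written C4 sounds as Eb4 on the Eb clarinet, so concert pitches are written a minor third down.
Ab5 -> F5
G#5 -> E#5
A5 -> F#5
B4 -> G#4
B#4 -> G##4
Db5 -> Bb4

F5 E#5 F#5 G#4 G##4 Bb4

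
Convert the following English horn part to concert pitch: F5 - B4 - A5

The English horn sounds a perfect fifth below written, so transpose each written note down a perfect fifth.
F5 gives Bb4
B4 gives E4
A5 gives D5

Bb4 E4 D5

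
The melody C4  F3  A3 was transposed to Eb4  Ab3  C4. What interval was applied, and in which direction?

up a minor third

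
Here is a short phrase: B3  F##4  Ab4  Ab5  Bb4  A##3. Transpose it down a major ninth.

B3 down a major ninth is A2.
F##4 down a major ninth is E#3.
Ab4: a ninth down reaches G, and 14 semitones makes it Gb3.
Ab5: a ninth down reaches G, and 14 semitones makes it Gb4.
A major ninth down from Bb4 gives Ab3.
A major ninth down from A##3 gives G##2.

A2 E#3 Gb3 Gb4 Ab3 G##2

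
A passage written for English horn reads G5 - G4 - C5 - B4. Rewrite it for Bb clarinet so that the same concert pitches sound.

D5 D4 G4 F#4

First find concert pitch: the English horn sounds a perfect fifth below written, so G5 G4 C5 B4 sounds C5 C4 F4 E4.
Then write for Bb clarinet: it sounds a major second below written, so the part must be a major second above concert.
C5 → D5
C4 → D4
F4 → G4
E4 → F#4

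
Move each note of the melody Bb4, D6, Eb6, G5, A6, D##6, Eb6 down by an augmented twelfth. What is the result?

Bb4 to Ebb3
D6 to Gb4
Eb6 to Abb4
G5 to Cb4
A6 to Db5
D##6 to G#4
Eb6 to Abb4

Ebb3 Gb4 Abb4 Cb4 Db5 G#4 Abb4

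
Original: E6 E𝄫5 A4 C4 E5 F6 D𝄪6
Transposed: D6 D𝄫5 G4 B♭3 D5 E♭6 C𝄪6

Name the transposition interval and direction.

Take the first pair: E6 → D6. E to D spans 2 letter names, so the interval is some kind of second.
D6 to E6 is 2 semitones, which makes it a major second; the second version is lower, so the direction is down.
Checking another pair — D##6 → C##6 — gives the same interval.

down a major second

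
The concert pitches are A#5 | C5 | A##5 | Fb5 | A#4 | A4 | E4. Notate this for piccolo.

The piccolo sounds a perfect octave above written, so the written part must be a perfect octave below concert — transpose each note down.
A#5 -> A#4
C5 -> C4
A##5 -> A##4
Fb5 -> Fb4
A#4 -> A#3
A4 -> A3
E4 -> E3

A#4 C4 A##4 Fb4 A#3 A3 E3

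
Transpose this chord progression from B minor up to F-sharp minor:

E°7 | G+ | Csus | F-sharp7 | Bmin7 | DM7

B minor up to F-sharp minor is a perfect fifth; each chord root moves by that interval while the quality stays the same.
E°7: root E up a perfect fifth → B, giving B°7.
G+: root G up a perfect fifth → D, giving D+.
Csus: root C up a perfect fifth → G, giving Gsus.
F-sharp7: root F-sharp up a perfect fifth → C#, giving C#7.
Bmin7: root B up a perfect fifth → F#, giving F#min7.
DM7: root D up a perfect fifth → A, giving AM7.

B°7 D+ Gsus C#7 F#min7 AM7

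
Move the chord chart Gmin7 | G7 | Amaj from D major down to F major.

D major down to F major is a major sixth; each chord root moves by that interval while the quality stays the same.
Gmin7: root G down a major sixth → Bb, giving Bbmin7.
G7: root G down a major sixth → Bb, giving Bb7.
Amaj: root A down a major sixth → C, giving Cmaj.

Bbmin7 Bb7 Cmaj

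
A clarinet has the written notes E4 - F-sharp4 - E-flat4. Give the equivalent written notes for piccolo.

C#3 D#3 C3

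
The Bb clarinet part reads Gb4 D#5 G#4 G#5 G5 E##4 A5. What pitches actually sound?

The Bb clarinet sounds a major second below written, so transpose each written note down a major second.
Gb4 to Fb4
D#5 to C#5
G#4 to F#4
G#5 to F#5
G5 to F5
E##4 to D##4
A5 to G5

Fb4 C#5 F#4 F#5 F5 D##4 G5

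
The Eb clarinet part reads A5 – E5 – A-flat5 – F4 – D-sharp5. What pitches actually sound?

C6 G5 Cb6 Ab4 F#5

The Eb clarinet sounds a minor third above written, so transpose each written note up a minor third.
A5 → C6
E5 → G5
Ab5 → Cb6
F4 → Ab4
D#5 → F#5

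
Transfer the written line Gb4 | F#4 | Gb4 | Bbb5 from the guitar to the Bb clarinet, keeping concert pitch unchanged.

First find concert pitch: the guitar sounds a perfect octave below written, so Gb4 F#4 Gb4 Bbb5 sounds Gb3 F#3 Gb3 Bbb4.
Then write for Bb clarinet: it sounds a major second below written, so the part must be a major second above concert.
Gb3 → Ab3
F#3 → G#3
Gb3 → Ab3
Bbb4 → Cb5

Ab3 G#3 Ab3 Cb5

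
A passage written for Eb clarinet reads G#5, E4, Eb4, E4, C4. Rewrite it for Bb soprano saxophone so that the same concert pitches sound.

First find concert pitch: the Eb clarinet sounds a minor third above written, so G#5 E4 Eb4 E4 C4 sounds B5 G4 Gb4 G4 Eb4.
Then write for Bb soprano saxophone: it sounds a major second below written, so the part must be a major second above concert.
B5 → C#6
G4 → A4
Gb4 → Ab4
G4 → A4
Eb4 → F4

C#6 A4 Ab4 A4 F4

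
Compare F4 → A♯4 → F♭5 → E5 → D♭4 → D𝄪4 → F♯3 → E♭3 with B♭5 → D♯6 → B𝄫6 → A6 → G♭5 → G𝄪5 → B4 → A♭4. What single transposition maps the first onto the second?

Take the first pair: F4 → Bb5. F to B spans 11 letter names, so the interval is some kind of eleventh.
F4 to Bb5 is 17 semitones, which makes it a perfect eleventh; the second version is higher, so the direction is up.
Checking another pair — Eb3 → Ab4 — gives the same interval.

up a perfect eleventh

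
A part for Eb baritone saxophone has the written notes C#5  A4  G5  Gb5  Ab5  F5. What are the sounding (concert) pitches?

The Eb baritone saxophone sounds a major thirteenth below written, so transpose each written note down a major thirteenth.
C#5 becomes E3
A4 becomes C3
G5 becomes Bb3
Gb5 becomes Bbb3
Ab5 becomes Cb4
F5 becomes Ab3

E3 C3 Bb3 Bbb3 Cb4 Ab3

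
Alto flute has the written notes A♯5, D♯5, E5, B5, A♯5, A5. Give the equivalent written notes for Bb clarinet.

F##5 B#4 C#5 G#5 F##5 F#5

First find concert pitch: the alto flute sounds a perfect fourth below written, so A♯5 D♯5 E5 B5 A♯5 A5 sounds E#5 A#4 B4 F#5 E#5 E5.
Then write for Bb clarinet: it sounds a major second below written, so the part must be a major second above concert.
E#5 → F##5
A#4 → B#4
B4 → C#5
F#5 → G#5
E#5 → F##5
E5 → F#5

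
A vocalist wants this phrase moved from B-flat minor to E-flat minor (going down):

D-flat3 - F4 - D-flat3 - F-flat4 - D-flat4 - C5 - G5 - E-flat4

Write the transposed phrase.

From B-flat down to E-flat is a perfect fifth; apply that to each pitch.
Db3 to Gb2
F4 to Bb3
Db3 to Gb2
Fb4 to Bbb3
Db4 to Gb3
C5 to F4
G5 to C5
Eb4 to Ab3

Gb2 Bb3 Gb2 Bbb3 Gb3 F4 C5 Ab3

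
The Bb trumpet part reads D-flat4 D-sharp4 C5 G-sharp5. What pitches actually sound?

The Bb trumpet sounds a major second below written, so transpose each written note down a major second.
Db4 -> Cb4
D#4 -> C#4
C5 -> Bb4
G#5 -> F#5

Cb4 C#4 Bb4 F#5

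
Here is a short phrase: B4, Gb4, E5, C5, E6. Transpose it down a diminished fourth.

F##4 D4 B#4 G#4 B#5

B4 → F##4
Gb4 → D4
E5 → B#4
C5 → G#4
E6 → B#5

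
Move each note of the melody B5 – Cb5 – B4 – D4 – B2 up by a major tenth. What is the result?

B5 gives D#7
Cb5 gives Eb6
B4 gives D#6
D4 gives F#5
B2 gives D#4

D#7 Eb6 D#6 F#5 D#4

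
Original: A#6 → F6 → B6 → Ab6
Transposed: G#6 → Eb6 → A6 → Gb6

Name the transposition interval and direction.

From A#6 to G#6 is 2 letter names — a second of some quality.
G#6 to A#6 is 2 semitones, which makes it a major second; the second version is lower, so the direction is down.
Checking another pair — Ab6 → Gb6 — gives the same interval.

down a major second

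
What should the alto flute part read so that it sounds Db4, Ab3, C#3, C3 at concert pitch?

Gb4 Db4 F#3 F3

The alto flute sounds a perfect fourth below written, so the written part must be a perfect fourth above concert — transpose each note up.
Db4 to Gb4
Ab3 to Db4
C#3 to F#3
C3 to F3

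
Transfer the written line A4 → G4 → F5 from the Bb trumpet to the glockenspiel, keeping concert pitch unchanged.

G2 F2 Eb3

First find concert pitch: the Bb trumpet sounds a major second below written, so A4 G4 F5 sounds G4 F4 Eb5.
Then write for glockenspiel: it sounds a perfect fifteenth above written, so the part must be a perfect fifteenth below concert.
G4 → G2
F4 → F2
Eb5 → Eb3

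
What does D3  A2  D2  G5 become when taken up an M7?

C#4 G#3 C#3 F#6

D3 → C#4
A2 → G#3
D2 → C#3
G5 → F#6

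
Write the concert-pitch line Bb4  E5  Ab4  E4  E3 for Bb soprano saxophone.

C5 F#5 Bb4 F#4 F#3

Written C4 sounds as Bb3 on the Bb soprano saxophone, so concert pitches are written a major second up.
Bb4 → C5
E5 → F#5
Ab4 → Bb4
E4 → F#4
E3 → F#3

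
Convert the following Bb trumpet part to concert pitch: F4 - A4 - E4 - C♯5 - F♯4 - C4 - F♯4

Eb4 G4 D4 B4 E4 Bb3 E4

Written C4 on the Bb trumpet sounds as Bb3, a major second lower; apply that shift to every note.
F4 to Eb4
A4 to G4
E4 to D4
C#5 to B4
F#4 to E4
C4 to Bb3
F#4 to E4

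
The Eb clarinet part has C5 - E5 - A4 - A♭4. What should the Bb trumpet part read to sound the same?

F5 A5 D5 Db5

First find concert pitch: the Eb clarinet sounds a minor third above written, so C5 E5 A4 A♭4 sounds Eb5 G5 C5 Cb5.
Then write for Bb trumpet: it sounds a major second below written, so the part must be a major second above concert.
Eb5 → F5
G5 → A5
C5 → D5
Cb5 → Db5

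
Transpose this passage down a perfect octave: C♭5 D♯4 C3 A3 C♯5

Cb4 D#3 C2 A2 C#4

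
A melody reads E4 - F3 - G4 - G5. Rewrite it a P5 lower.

A3 Bb2 C4 C5

E4 → A3
F3 → Bb2
G4 → C4
G5 → C5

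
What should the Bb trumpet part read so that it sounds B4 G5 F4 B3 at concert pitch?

C#5 A5 G4 C#4

The Bb trumpet sounds a major second below written, so the written part must be a major second above concert — transpose each note up.
B4 to C#5
G5 to A5
F4 to G4
B3 to C#4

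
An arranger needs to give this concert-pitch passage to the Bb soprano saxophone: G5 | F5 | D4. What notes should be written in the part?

A5 G5 E4

Written C4 sounds as Bb3 on the Bb soprano saxophone, so concert pitches are written a major second up.
G5 → A5
F5 → G5
D4 → E4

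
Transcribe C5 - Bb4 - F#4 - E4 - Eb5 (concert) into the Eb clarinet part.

A4 G4 D#4 C#4 C5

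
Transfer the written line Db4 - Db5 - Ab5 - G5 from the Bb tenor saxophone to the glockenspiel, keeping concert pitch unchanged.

Cb1 Cb2 Gb2 F2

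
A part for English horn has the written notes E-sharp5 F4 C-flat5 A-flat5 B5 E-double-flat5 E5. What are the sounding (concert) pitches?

A#4 Bb3 Fb4 Db5 E5 Abb4 A4

Written C4 on the English horn sounds as F3, a perfect fifth lower; apply that shift to every note.
E#5 becomes A#4
F4 becomes Bb3
Cb5 becomes Fb4
Ab5 becomes Db5
B5 becomes E5
Ebb5 becomes Abb4
E5 becomes A4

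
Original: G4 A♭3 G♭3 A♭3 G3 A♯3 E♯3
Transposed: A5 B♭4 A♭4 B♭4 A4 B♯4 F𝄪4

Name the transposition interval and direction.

Take the first pair: G4 → A5. G to A spans 9 letter names, so the interval is some kind of ninth.
G4 to A5 is 14 semitones, which makes it a major ninth; the second version is higher, so the direction is up.
Checking another pair — E#3 → F##4 — gives the same interval.

up a major ninth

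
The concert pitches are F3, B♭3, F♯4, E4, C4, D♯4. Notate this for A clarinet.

Ab3 Db4 A4 G4 Eb4 F#4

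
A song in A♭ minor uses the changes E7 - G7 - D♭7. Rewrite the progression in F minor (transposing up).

A♭ minor up to F minor is a major sixth; each chord root moves by that interval while the quality stays the same.
E7: root E up a major sixth → C#, giving C#7.
G7: root G up a major sixth → E, giving E7.
D♭7: root D♭ up a major sixth → Bb, giving Bb7.

C#7 E7 Bb7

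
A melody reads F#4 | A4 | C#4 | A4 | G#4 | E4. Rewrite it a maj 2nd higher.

A major second up from F#4 gives G#4.
A major second up from A4 gives B4.
A major second up from C#4 gives D#4.
A4 up a major second is B4.
G#4 up a major second is A#4.
E4 up a major second is F#4.

G#4 B4 D#4 B4 A#4 F#4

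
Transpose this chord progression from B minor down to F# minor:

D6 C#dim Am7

A6 G#dim Em7

B minor down to F# minor is a perfect fourth; each chord root moves by that interval while the quality stays the same.
D6: root D down a perfect fourth → A, giving A6.
C#dim: root C# down a perfect fourth → G#, giving G#dim.
Am7: root A down a perfect fourth → E, giving Em7.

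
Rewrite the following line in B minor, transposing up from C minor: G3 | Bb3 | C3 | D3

C minor to B minor up is a major seventh, so every note moves up by that interval.
G3 gives F#4
Bb3 gives A4
C3 gives B3
D3 gives C#4

F#4 A4 B3 C#4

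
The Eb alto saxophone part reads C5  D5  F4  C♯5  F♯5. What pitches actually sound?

Eb4 F4 Ab3 E4 A4

Written C4 on the Eb alto saxophone sounds as Eb3, a major sixth lower; apply that shift to every note.
C5 gives Eb4
D5 gives F4
F4 gives Ab3
C#5 gives E4
F#5 gives A4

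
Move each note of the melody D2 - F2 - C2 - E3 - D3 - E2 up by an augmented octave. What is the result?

D#3 F#3 C#3 E#4 D#4 E#3

D2: an octave up reaches D, and 13 semitones makes it D#3.
An augmented octave up from F2 gives F#3.
C2 up an augmented octave is C#3.
E3: an octave up reaches E, and 13 semitones makes it E#4.
An augmented octave up from D3 gives D#4.
An augmented octave up from E2 gives E#3.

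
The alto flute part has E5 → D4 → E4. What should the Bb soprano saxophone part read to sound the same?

First find concert pitch: the alto flute sounds a perfect fourth below written, so E5 D4 E4 sounds B4 A3 B3.
Then write for Bb soprano saxophone: it sounds a major second below written, so the part must be a major second above concert.
B4 → C#5
A3 → B3
B3 → C#4

C#5 B3 C#4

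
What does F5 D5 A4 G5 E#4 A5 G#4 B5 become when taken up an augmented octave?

F#6 D#6 A#5 G#6 E##5 A#6 G##5 B#6

F5: an octave up reaches F, and 13 semitones makes it F#6.
D5: an octave up reaches D, and 13 semitones makes it D#6.
A4: an octave up reaches A, and 13 semitones makes it A#5.
G5: an octave up reaches G, and 13 semitones makes it G#6.
E#4 up an augmented octave is E##5.
An augmented octave up from A5 gives A#6.
G#4 up an augmented octave is G##5.
B5: an octave up reaches B, and 13 semitones makes it B#6.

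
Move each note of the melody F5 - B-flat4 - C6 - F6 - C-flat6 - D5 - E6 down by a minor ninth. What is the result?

E4 A3 B4 E5 Bb4 C#4 D#5

A minor ninth down from F5 gives E4.
A minor ninth down from Bb4 gives A3.
C6: a ninth down reaches B, and 13 semitones makes it B4.
A minor ninth down from F6 gives E5.
Cb6: a ninth down reaches B, and 13 semitones makes it Bb4.
D5 down a minor ninth is C#4.
E6 down a minor ninth is D#5.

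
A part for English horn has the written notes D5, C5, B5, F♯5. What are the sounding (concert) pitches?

G4 F4 E5 B4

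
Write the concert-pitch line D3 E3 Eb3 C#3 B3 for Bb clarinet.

Written C4 sounds as Bb3 on the Bb clarinet, so concert pitches are written a major second up.
D3 → E3
E3 → F#3
Eb3 → F3
C#3 → D#3
B3 → C#4

E3 F#3 F3 D#3 C#4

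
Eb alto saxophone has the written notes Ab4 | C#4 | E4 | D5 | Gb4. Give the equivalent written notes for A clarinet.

Ebb4 G3 Bb3 Ab4 Dbb4

First find concert pitch: the Eb alto saxophone sounds a major sixth below written, so Ab4 C#4 E4 D5 Gb4 sounds Cb4 E3 G3 F4 Bbb3.
Then write for A clarinet: it sounds a minor third below written, so the part must be a minor third above concert.
Cb4 → Ebb4
E3 → G3
G3 → Bb3
F4 → Ab4
Bbb3 → Dbb4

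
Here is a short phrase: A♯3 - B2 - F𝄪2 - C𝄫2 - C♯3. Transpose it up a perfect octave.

A#4 B3 F##3 Cbb3 C#4

A#3 up a perfect octave is A#4.
B2 up a perfect octave is B3.
A perfect octave up from F##2 gives F##3.
Cbb2 up a perfect octave is Cbb3.
C#3 up a perfect octave is C#4.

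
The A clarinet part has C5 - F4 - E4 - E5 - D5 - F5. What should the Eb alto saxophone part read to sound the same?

F#5 B4 A#4 A#5 G#5 B5

First find concert pitch: the A clarinet sounds a minor third below written, so C5 F4 E4 E5 D5 F5 sounds A4 D4 C#4 C#5 B4 D5.
Then write for Eb alto saxophone: it sounds a major sixth below written, so the part must be a major sixth above concert.
A4 → F#5
D4 → B4
C#4 → A#4
C#5 → A#5
B4 → G#5
D5 → B5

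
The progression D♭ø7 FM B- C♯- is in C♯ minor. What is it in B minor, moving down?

Cbø7 EbM A- B-

C♯ minor down to B minor is a major second; each chord root moves by that interval while the quality stays the same.
D♭ø7: root D♭ down a major second → Cb, giving Cbø7.
FM: root F down a major second → Eb, giving EbM.
B-: root B down a major second → A, giving A-.
C♯-: root C♯ down a major second → B, giving B-.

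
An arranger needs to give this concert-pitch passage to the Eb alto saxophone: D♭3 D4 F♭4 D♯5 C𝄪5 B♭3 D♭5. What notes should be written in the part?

The Eb alto saxophone sounds a major sixth below written, so the written part must be a major sixth above concert — transpose each note up.
Db3 becomes Bb3
D4 becomes B4
Fb4 becomes Db5
D#5 becomes B#5
C##5 becomes A##5
Bb3 becomes G4
Db5 becomes Bb5

Bb3 B4 Db5 B#5 A##5 G4 Bb5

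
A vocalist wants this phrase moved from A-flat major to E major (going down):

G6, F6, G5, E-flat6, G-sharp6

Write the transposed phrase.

D#6 C#6 D#5 B5 D##6

A-flat major to E major down is a diminished fourth, so every note moves down by that interval.
G6 to D#6
F6 to C#6
G5 to D#5
Eb6 to B5
G#6 to D##6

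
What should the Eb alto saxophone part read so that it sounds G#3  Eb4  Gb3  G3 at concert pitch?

E#4 C5 Eb4 E4

The Eb alto saxophone sounds a major sixth below written, so the written part must be a major sixth above concert — transpose each note up.
G#3 -> E#4
Eb4 -> C5
Gb3 -> Eb4
G3 -> E4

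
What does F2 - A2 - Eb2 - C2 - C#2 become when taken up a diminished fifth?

Cb3 Eb3 Bbb2 Gb2 G2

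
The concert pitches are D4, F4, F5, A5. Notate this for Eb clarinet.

B3 D4 D5 F#5

The Eb clarinet sounds a minor third above written, so the written part must be a minor third below concert — transpose each note down.
D4 becomes B3
F4 becomes D4
F5 becomes D5
A5 becomes F#5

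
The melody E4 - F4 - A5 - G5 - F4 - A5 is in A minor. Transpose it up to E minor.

B4 C5 E6 D6 C5 E6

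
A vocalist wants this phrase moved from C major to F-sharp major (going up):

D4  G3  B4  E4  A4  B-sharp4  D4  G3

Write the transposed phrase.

C major to F-sharp major up is an augmented fourth, so every note moves up by that interval.
D4 -> G#4
G3 -> C#4
B4 -> E#5
E4 -> A#4
A4 -> D#5
B#4 -> E##5
D4 -> G#4
G3 -> C#4

G#4 C#4 E#5 A#4 D#5 E##5 G#4 C#4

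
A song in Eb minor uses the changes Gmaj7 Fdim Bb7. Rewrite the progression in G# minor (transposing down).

B#maj7 A#dim D#7

Eb minor down to G# minor is a diminished sixth; each chord root moves by that interval while the quality stays the same.
Gmaj7: root G down a diminished sixth → B#, giving B#maj7.
Fdim: root F down a diminished sixth → A#, giving A#dim.
Bb7: root Bb down a diminished sixth → D#, giving D#7.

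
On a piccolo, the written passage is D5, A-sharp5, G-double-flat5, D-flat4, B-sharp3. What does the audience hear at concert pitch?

The piccolo sounds a perfect octave above written, so transpose each written note up a perfect octave.
D5 becomes D6
A#5 becomes A#6
Gbb5 becomes Gbb6
Db4 becomes Db5
B#3 becomes B#4

D6 A#6 Gbb6 Db5 B#4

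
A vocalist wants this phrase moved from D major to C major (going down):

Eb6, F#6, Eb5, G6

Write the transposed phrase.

From D down to C is a major second; apply that to each pitch.
Eb6 to Db6
F#6 to E6
Eb5 to Db5
G6 to F6

Db6 E6 Db5 F6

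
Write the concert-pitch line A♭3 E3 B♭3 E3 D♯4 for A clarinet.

Cb4 G3 Db4 G3 F#4

The A clarinet sounds a minor third below written, so the written part must be a minor third above concert — transpose each note up.
Ab3 gives Cb4
E3 gives G3
Bb3 gives Db4
E3 gives G3
D#4 gives F#4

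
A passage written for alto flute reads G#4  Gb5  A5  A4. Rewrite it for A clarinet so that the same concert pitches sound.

First find concert pitch: the alto flute sounds a perfect fourth below written, so G#4 Gb5 A5 A4 sounds D#4 Db5 E5 E4.
Then write for A clarinet: it sounds a minor third below written, so the part must be a minor third above concert.
D#4 → F#4
Db5 → Fb5
E5 → G5
E4 → G4

F#4 Fb5 G5 G4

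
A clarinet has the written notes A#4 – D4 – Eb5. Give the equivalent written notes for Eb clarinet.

First find concert pitch: the A clarinet sounds a minor third below written, so A#4 D4 Eb5 sounds F##4 B3 C5.
Then write for Eb clarinet: it sounds a minor third above written, so the part must be a minor third below concert.
F##4 → D##4
B3 → G#3
C5 → A4

D##4 G#3 A4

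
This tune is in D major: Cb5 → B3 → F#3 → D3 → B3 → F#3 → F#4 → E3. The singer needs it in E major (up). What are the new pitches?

Db5 C#4 G#3 E3 C#4 G#3 G#4 F#3

From D up to E is a major second; apply that to each pitch.
Cb5 -> Db5
B3 -> C#4
F#3 -> G#3
D3 -> E3
B3 -> C#4
F#3 -> G#3
F#4 -> G#4
E3 -> F#3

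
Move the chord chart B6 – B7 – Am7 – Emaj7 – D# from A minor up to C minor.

A minor up to C minor is a minor third; each chord root moves by that interval while the quality stays the same.
B6: root B up a minor third → D, giving D6.
B7: root B up a minor third → D, giving D7.
Am7: root A up a minor third → C, giving Cm7.
Emaj7: root E up a minor third → G, giving Gmaj7.
D#: root D# up a minor third → F#, giving F#.

D6 D7 Cm7 Gmaj7 F#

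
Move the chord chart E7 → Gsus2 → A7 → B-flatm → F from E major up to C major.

C7 Ebsus2 F7 Gbm Db

E major up to C major is a minor sixth; each chord root moves by that interval while the quality stays the same.
E7: root E up a minor sixth → C, giving C7.
Gsus2: root G up a minor sixth → Eb, giving Ebsus2.
A7: root A up a minor sixth → F, giving F7.
B-flatm: root B-flat up a minor sixth → Gb, giving Gbm.
F: root F up a minor sixth → Db, giving Db.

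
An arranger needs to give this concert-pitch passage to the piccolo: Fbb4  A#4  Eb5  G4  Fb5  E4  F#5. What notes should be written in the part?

Written C4 sounds as C5 on the piccolo, so concert pitches are written a perfect octave down.
Fbb4 becomes Fbb3
A#4 becomes A#3
Eb5 becomes Eb4
G4 becomes G3
Fb5 becomes Fb4
E4 becomes E3
F#5 becomes F#4

Fbb3 A#3 Eb4 G3 Fb4 E3 F#4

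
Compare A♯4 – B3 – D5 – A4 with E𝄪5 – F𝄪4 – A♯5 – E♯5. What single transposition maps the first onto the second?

up an augmented fifth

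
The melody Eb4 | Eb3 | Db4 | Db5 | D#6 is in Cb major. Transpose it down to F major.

A3 A2 G3 G4 G##5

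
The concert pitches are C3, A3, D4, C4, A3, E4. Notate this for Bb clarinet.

D3 B3 E4 D4 B3 F#4

The Bb clarinet sounds a major second below written, so the written part must be a major second above concert — transpose each note up.
C3 becomes D3
A3 becomes B3
D4 becomes E4
C4 becomes D4
A3 becomes B3
E4 becomes F#4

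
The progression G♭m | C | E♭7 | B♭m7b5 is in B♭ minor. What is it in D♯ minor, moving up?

Bm E# G#7 D#m7b5

B♭ minor up to D♯ minor is an augmented third; each chord root moves by that interval while the quality stays the same.
G♭m: root G♭ up an augmented third → B, giving Bm.
C: root C up an augmented third → E#, giving E#.
E♭7: root E♭ up an augmented third → G#, giving G#7.
B♭m7b5: root B♭ up an augmented third → D#, giving D#m7b5.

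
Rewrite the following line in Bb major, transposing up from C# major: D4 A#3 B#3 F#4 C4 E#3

Cb5 G4 A4 Eb5 Bbb4 D4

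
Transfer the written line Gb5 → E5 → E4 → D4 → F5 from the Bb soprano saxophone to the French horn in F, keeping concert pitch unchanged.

Cb6 A5 A4 G4 Bb5

First find concert pitch: the Bb soprano saxophone sounds a major second below written, so Gb5 E5 E4 D4 F5 sounds Fb5 D5 D4 C4 Eb5.
Then write for French horn in F: it sounds a perfect fifth below written, so the part must be a perfect fifth above concert.
Fb5 → Cb6
D5 → A5
D4 → A4
C4 → G4
Eb5 → Bb5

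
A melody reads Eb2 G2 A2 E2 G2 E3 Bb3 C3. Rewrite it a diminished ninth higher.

Fbb3 Abb3 Bbb3 Fb3 Abb3 Fb4 Cbb5 Dbb4

Eb2: a ninth up reaches F, and 12 semitones makes it Fbb3.
G2 up a diminished ninth is Abb3.
A2: a ninth up reaches B, and 12 semitones makes it Bbb3.
E2: a ninth up reaches F, and 12 semitones makes it Fb3.
A diminished ninth up from G2 gives Abb3.
E3: a ninth up reaches F, and 12 semitones makes it Fb4.
A diminished ninth up from Bb3 gives Cbb5.
C3: a ninth up reaches D, and 12 semitones makes it Dbb4.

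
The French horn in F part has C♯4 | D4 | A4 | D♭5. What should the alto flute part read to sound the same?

First find concert pitch: the French horn in F sounds a perfect fifth below written, so C♯4 D4 A4 D♭5 sounds F#3 G3 D4 Gb4.
Then write for alto flute: it sounds a perfect fourth below written, so the part must be a perfect fourth above concert.
F#3 → B3
G3 → C4
D4 → G4
Gb4 → Cb5

B3 C4 G4 Cb5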